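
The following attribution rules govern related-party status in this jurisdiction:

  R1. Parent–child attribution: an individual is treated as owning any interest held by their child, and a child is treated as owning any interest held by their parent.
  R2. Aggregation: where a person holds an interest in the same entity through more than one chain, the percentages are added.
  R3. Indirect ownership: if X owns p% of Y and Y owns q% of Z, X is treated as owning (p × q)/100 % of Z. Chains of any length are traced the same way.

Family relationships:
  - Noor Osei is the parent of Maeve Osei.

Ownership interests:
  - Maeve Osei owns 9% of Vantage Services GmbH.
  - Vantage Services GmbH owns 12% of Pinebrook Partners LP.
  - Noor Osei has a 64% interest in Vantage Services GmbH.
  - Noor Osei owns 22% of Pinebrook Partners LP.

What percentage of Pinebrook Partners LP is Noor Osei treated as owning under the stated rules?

30.76%

By parent–child attribution (R1), Noor Osei is treated as also owning Maeve Osei's interest in Vantage Services GmbH, giving 64% + 9% = 73%.
Chain via Vantage Services GmbH (R3): 73% × 12% = 8.76% of Pinebrook Partners LP.
Direct interest in Pinebrook Partners LP: 22%.
Aggregating (R2): 8.76% + 22% = 30.76%.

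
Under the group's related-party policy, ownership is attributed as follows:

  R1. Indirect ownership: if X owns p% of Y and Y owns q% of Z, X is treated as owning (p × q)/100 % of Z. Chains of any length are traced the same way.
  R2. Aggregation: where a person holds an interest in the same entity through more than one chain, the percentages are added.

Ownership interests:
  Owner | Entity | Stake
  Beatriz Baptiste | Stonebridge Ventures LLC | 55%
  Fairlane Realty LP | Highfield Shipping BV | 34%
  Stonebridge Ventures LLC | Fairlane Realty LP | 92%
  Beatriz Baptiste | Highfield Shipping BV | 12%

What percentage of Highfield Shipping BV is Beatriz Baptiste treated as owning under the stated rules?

Chain via Stonebridge Ventures LLC → Fairlane Realty LP (R1): 55% × 92% × 34% = 17.204% of Highfield Shipping BV.
Direct interest in Highfield Shipping BV: 12%.
Aggregating (R2): 17.204% + 12% = 29.204%.

29.204%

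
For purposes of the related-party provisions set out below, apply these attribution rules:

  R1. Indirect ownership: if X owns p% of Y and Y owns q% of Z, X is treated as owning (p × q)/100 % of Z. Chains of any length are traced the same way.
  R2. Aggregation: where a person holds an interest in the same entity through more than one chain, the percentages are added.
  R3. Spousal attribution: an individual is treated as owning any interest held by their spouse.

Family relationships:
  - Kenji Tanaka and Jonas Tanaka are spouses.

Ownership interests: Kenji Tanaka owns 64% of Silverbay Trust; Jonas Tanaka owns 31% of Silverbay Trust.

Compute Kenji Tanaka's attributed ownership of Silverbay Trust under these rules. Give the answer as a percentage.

95%

By spousal attribution (R3), Kenji Tanaka is treated as also owning Jonas Tanaka's interest in Silverbay Trust, giving 64% + 31% = 95%.
Direct interest in Silverbay Trust: 95%.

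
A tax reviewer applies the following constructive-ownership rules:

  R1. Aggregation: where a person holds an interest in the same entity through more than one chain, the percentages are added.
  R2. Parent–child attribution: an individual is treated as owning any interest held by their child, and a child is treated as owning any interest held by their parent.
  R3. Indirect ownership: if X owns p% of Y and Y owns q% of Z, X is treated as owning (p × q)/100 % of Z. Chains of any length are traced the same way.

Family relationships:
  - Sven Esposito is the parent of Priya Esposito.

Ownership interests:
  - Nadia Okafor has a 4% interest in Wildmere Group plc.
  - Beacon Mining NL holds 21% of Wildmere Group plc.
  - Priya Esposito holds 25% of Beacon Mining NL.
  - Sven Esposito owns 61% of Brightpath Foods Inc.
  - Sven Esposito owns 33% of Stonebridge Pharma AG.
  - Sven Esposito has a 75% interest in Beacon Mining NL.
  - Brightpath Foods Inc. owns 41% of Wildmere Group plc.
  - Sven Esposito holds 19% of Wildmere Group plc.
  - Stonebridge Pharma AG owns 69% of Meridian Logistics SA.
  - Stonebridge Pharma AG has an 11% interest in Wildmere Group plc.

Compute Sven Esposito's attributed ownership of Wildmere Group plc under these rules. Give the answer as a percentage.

68.64%

By parent–child attribution (R2), Sven Esposito is treated as also owning Priya Esposito's interest in Beacon Mining NL, giving 75% + 25% = 100%.
Chain via Beacon Mining NL (R3): 100% × 21% = 21% of Wildmere Group plc.
Chain via Brightpath Foods Inc. (R3): 61% × 41% = 25.01% of Wildmere Group plc.
Chain via Stonebridge Pharma AG (R3): 33% × 11% = 3.63% of Wildmere Group plc.
Direct interest in Wildmere Group plc: 19%.
Aggregating (R1): 21% + 25.01% + 3.63% + 19% = 68.64%.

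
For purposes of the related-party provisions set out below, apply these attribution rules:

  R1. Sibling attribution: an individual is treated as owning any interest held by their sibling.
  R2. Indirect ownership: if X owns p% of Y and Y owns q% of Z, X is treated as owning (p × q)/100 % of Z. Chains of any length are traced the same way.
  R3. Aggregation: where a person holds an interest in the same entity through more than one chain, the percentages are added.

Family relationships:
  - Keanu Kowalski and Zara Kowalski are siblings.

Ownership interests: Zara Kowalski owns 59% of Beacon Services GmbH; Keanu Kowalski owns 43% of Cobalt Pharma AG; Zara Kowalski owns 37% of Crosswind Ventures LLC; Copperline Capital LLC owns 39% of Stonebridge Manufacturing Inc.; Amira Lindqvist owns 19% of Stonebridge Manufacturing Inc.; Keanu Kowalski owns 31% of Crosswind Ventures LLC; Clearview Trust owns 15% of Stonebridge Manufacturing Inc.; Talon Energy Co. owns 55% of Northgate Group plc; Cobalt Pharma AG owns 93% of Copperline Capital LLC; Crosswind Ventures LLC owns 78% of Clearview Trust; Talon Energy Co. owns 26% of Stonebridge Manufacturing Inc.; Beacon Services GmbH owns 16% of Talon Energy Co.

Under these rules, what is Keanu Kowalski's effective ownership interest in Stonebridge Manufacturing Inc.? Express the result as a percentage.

By sibling attribution (R1), Keanu Kowalski is treated as also owning Zara Kowalski's interest in Crosswind Ventures LLC, giving 31% + 37% = 68%.
By sibling attribution (R1), Keanu Kowalski is treated as owning Zara Kowalski's 59% interest in Beacon Services GmbH.
Chain via Cobalt Pharma AG → Copperline Capital LLC (R2): 43% × 93% × 39% = 15.5961% of Stonebridge Manufacturing Inc.
Chain via Crosswind Ventures LLC → Clearview Trust (R2): 68% × 78% × 15% = 7.956% of Stonebridge Manufacturing Inc.
Chain via Beacon Services GmbH → Talon Energy Co. (R2): 59% × 16% × 26% = 2.4544% of Stonebridge Manufacturing Inc.
Aggregating (R3): 15.5961% + 7.956% + 2.4544% = 26.0065%.

26.0065%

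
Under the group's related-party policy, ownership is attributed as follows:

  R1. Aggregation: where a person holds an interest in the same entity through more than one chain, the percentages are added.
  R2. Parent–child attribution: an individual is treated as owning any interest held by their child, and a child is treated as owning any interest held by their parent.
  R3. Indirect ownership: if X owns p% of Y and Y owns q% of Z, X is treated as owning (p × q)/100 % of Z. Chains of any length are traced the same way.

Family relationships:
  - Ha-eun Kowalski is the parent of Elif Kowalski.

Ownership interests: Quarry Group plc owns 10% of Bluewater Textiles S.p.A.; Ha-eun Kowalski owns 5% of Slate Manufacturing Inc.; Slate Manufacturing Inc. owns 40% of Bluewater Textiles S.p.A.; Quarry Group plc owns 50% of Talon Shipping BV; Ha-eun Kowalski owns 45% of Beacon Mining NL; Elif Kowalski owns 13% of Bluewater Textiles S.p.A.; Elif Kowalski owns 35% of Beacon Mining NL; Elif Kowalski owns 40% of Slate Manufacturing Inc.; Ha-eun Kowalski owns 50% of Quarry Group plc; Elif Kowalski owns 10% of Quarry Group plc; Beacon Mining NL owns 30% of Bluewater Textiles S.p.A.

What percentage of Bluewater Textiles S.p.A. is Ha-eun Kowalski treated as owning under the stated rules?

61%

By parent–child attribution (R2), Ha-eun Kowalski is treated as also owning Elif Kowalski's interest in Slate Manufacturing Inc, giving 5% + 40% = 45%.
By parent–child attribution (R2), Ha-eun Kowalski is treated as also owning Elif Kowalski's interest in Beacon Mining NL, giving 45% + 35% = 80%.
By parent–child attribution (R2), Ha-eun Kowalski is treated as also owning Elif Kowalski's interest in Quarry Group plc, giving 50% + 10% = 60%.
By parent–child attribution (R2), Ha-eun Kowalski is treated as owning Elif Kowalski's 13% interest in Bluewater Textiles S.p.A.
Chain via Slate Manufacturing Inc. (R3): 45% × 40% = 18% of Bluewater Textiles S.p.A.
Chain via Beacon Mining NL (R3): 80% × 30% = 24% of Bluewater Textiles S.p.A.
Chain via Quarry Group plc (R3): 60% × 10% = 6% of Bluewater Textiles S.p.A.
Direct interest in Bluewater Textiles S.p.A: 13%.
Aggregating (R1): 18% + 24% + 6% + 13% = 61%.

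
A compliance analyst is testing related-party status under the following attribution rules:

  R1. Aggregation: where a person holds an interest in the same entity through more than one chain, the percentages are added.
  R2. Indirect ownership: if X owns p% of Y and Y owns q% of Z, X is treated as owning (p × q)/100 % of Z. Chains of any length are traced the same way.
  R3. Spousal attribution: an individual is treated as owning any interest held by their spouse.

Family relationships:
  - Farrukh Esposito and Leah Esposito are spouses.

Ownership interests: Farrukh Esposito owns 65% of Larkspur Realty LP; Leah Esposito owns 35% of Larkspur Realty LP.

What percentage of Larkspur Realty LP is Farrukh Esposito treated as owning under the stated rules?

By spousal attribution (R3), Farrukh Esposito is treated as also owning Leah Esposito's interest in Larkspur Realty LP, giving 65% + 35% = 100%.
Direct interest in Larkspur Realty LP: 100%.

100%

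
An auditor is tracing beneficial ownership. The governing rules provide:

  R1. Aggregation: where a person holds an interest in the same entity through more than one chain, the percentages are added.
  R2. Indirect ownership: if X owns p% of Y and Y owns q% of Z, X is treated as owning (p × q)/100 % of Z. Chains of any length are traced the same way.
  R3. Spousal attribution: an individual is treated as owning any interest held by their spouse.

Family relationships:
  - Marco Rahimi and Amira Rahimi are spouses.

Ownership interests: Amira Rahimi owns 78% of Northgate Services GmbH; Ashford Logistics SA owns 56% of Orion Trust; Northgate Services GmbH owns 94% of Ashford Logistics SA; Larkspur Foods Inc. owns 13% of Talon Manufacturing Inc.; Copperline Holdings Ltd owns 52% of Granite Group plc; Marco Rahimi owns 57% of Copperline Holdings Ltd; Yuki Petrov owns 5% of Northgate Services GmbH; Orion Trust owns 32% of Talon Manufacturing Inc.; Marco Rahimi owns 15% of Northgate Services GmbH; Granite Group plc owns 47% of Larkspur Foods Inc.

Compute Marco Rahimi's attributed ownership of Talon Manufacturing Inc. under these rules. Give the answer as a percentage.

17.476668%

By spousal attribution (R3), Marco Rahimi is treated as also owning Amira Rahimi's interest in Northgate Services GmbH, giving 15% + 78% = 93%.
Chain via Northgate Services GmbH → Ashford Logistics SA → Orion Trust (R2): 93% × 94% × 56% × 32% = 15.665664% of Talon Manufacturing Inc.
Chain via Copperline Holdings Ltd → Granite Group plc → Larkspur Foods Inc. (R2): 57% × 52% × 47% × 13% = 1.811004% of Talon Manufacturing Inc.
Aggregating (R1): 15.665664% + 1.811004% = 17.476668%.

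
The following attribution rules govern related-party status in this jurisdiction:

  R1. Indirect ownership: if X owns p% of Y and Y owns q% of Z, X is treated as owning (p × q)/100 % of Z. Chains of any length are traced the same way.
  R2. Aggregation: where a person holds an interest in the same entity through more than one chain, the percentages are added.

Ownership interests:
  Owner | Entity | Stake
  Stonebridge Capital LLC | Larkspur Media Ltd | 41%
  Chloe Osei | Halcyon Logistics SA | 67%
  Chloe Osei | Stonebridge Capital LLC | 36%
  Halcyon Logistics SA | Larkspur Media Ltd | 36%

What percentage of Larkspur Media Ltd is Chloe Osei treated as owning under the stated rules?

38.88%

Chain via Halcyon Logistics SA (R1): 67% × 36% = 24.12% of Larkspur Media Ltd.
Chain via Stonebridge Capital LLC (R1): 36% × 41% = 14.76% of Larkspur Media Ltd.
Aggregating (R2): 24.12% + 14.76% = 38.88%.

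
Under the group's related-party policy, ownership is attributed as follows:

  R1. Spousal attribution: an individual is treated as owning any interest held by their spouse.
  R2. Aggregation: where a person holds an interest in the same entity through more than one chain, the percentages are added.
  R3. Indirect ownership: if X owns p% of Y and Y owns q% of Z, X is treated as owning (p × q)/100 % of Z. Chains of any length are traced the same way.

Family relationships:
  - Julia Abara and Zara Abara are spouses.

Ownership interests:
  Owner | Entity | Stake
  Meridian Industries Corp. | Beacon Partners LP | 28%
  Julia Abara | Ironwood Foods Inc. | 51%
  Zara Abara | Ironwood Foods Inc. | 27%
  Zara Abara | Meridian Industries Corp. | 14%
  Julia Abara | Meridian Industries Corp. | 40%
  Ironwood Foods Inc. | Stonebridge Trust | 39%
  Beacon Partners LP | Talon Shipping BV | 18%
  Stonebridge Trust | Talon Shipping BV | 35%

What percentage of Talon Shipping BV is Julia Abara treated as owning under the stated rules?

13.3686%

By spousal attribution (R1), Julia Abara is treated as also owning Zara Abara's interest in Ironwood Foods Inc, giving 51% + 27% = 78%.
By spousal attribution (R1), Julia Abara is treated as also owning Zara Abara's interest in Meridian Industries Corp, giving 40% + 14% = 54%.
Chain via Ironwood Foods Inc. → Stonebridge Trust (R3): 78% × 39% × 35% = 10.647% of Talon Shipping BV.
Chain via Meridian Industries Corp. → Beacon Partners LP (R3): 54% × 28% × 18% = 2.7216% of Talon Shipping BV.
Aggregating (R2): 10.647% + 2.7216% = 13.3686%.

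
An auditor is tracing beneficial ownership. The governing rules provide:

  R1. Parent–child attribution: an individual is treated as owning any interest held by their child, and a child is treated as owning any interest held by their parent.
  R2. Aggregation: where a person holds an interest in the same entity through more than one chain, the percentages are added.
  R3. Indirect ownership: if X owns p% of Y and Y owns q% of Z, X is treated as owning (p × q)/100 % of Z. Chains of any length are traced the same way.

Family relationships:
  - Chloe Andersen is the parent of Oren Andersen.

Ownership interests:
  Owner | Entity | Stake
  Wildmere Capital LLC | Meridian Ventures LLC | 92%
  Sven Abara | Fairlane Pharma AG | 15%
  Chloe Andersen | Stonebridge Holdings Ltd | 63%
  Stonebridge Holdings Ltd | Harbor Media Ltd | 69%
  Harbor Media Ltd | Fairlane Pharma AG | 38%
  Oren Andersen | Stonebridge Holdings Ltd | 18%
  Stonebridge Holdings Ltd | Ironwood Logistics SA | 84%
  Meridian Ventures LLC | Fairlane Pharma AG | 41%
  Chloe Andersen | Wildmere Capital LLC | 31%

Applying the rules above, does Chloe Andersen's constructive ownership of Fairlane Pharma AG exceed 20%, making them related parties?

By parent–child attribution (R1), Chloe Andersen is treated as also owning Oren Andersen's interest in Stonebridge Holdings Ltd, giving 63% + 18% = 81%.
Chain via Stonebridge Holdings Ltd → Harbor Media Ltd (R3): 81% × 69% × 38% = 21.2382% of Fairlane Pharma AG.
Chain via Wildmere Capital LLC → Meridian Ventures LLC (R3): 31% × 92% × 41% = 11.6932% of Fairlane Pharma AG.
Aggregating (R2): 21.2382% + 11.6932% = 32.9314%.
32.9314% exceeds the 20% threshold, so Chloe is a related party to Fairlane Pharma AG.

Yes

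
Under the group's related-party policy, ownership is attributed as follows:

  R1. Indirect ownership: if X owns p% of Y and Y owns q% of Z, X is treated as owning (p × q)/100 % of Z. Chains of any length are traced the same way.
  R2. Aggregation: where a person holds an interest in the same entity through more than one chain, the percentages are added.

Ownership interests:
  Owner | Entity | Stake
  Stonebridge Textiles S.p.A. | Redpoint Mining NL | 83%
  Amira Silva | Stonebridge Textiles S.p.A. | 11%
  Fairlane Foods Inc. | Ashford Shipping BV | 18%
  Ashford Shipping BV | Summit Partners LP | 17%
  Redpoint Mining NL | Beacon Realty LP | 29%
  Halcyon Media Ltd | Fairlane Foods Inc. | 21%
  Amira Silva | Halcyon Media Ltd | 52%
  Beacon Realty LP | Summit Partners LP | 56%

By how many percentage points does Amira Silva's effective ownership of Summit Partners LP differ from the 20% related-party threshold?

Chain via Stonebridge Textiles S.p.A. → Redpoint Mining NL → Beacon Realty LP (R1): 11% × 83% × 29% × 56% = 1.482712% of Summit Partners LP.
Chain via Halcyon Media Ltd → Fairlane Foods Inc. → Ashford Shipping BV (R1): 52% × 21% × 18% × 17% = 0.334152% of Summit Partners LP.
Aggregating (R2): 1.482712% + 0.334152% = 1.816864%.
1.816864% falls short of the 20% threshold by 18.183136 percentage points.

18.183136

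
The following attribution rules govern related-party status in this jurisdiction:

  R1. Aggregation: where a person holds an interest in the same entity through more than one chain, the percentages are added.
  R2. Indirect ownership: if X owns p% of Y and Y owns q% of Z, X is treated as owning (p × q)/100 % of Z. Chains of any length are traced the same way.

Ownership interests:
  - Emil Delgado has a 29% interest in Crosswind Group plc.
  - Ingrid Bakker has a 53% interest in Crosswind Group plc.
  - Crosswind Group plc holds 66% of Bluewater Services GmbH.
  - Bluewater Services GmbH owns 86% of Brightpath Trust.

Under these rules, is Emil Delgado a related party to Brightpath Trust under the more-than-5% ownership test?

Chain via Crosswind Group plc → Bluewater Services GmbH (R2): 29% × 66% × 86% = 16.4604% of Brightpath Trust.
16.4604% exceeds the 5% threshold, so Emil is a related party to Brightpath Trust.

Yes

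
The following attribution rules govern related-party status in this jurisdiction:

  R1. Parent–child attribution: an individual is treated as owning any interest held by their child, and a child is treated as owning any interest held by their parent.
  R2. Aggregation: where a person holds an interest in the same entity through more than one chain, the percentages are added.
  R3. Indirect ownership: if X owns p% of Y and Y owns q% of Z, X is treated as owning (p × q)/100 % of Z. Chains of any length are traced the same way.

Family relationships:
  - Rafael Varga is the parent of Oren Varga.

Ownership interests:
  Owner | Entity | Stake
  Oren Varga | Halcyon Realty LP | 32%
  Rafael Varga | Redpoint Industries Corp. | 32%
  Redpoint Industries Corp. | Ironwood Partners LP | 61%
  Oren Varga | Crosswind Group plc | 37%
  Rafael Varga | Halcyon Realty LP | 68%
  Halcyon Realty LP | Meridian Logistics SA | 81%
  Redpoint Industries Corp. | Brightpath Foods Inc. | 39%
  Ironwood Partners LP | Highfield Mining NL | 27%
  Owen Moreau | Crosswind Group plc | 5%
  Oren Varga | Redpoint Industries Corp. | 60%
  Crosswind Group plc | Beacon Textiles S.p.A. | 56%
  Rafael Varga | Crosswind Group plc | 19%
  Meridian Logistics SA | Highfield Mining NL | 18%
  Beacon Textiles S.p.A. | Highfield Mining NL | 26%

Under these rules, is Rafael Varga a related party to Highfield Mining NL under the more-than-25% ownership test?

By parent–child attribution (R1), Rafael Varga is treated as also owning Oren Varga's interest in Redpoint Industries Corp, giving 32% + 60% = 92%.
By parent–child attribution (R1), Rafael Varga is treated as also owning Oren Varga's interest in Crosswind Group plc, giving 19% + 37% = 56%.
By parent–child attribution (R1), Rafael Varga is treated as also owning Oren Varga's interest in Halcyon Realty LP, giving 68% + 32% = 100%.
Chain via Redpoint Industries Corp. → Ironwood Partners LP (R3): 92% × 61% × 27% = 15.1524% of Highfield Mining NL.
Chain via Crosswind Group plc → Beacon Textiles S.p.A. (R3): 56% × 56% × 26% = 8.1536% of Highfield Mining NL.
Chain via Halcyon Realty LP → Meridian Logistics SA (R3): 100% × 81% × 18% = 14.58% of Highfield Mining NL.
Aggregating (R2): 15.1524% + 8.1536% + 14.58% = 37.886%.
37.886% exceeds the 25% threshold, so Rafael is a related party to Highfield Mining NL.

Yes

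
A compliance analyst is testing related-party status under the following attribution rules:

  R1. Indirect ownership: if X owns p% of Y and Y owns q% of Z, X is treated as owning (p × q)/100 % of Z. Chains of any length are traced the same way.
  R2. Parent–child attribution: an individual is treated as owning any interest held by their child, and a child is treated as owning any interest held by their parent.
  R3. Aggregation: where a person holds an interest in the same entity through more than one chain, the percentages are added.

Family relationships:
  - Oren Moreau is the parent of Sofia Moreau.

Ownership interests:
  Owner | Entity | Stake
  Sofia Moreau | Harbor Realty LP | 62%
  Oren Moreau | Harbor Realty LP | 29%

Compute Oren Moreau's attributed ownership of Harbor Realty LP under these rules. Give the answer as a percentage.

91%

By parent–child attribution (R2), Oren Moreau is treated as also owning Sofia Moreau's interest in Harbor Realty LP, giving 29% + 62% = 91%.
Direct interest in Harbor Realty LP: 91%.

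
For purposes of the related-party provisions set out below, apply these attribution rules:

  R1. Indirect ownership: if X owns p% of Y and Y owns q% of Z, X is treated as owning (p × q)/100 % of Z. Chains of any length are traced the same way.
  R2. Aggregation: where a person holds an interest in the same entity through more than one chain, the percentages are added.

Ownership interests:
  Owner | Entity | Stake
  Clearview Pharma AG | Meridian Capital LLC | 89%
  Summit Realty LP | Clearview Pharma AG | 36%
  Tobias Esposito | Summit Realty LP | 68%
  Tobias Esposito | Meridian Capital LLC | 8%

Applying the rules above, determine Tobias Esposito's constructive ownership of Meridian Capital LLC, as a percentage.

29.7872%

Chain via Summit Realty LP → Clearview Pharma AG (R1): 68% × 36% × 89% = 21.7872% of Meridian Capital LLC.
Direct interest in Meridian Capital LLC: 8%.
Aggregating (R2): 21.7872% + 8% = 29.7872%.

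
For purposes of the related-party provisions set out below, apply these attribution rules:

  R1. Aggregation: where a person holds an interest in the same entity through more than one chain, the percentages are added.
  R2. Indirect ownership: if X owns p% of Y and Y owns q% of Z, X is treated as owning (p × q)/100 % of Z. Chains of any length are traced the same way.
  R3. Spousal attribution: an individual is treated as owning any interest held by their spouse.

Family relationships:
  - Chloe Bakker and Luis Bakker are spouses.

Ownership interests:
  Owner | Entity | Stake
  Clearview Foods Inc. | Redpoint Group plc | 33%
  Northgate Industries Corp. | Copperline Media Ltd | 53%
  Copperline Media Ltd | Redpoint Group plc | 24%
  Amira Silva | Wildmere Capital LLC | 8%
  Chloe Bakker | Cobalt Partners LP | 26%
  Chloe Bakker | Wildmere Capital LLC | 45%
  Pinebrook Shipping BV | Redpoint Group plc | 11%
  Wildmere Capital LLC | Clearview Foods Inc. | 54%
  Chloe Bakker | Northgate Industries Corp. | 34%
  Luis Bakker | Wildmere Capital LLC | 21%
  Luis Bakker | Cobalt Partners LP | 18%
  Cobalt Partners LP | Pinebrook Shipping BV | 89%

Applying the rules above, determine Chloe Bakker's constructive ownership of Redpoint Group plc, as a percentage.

20.3936%

By spousal attribution (R3), Chloe Bakker is treated as also owning Luis Bakker's interest in Wildmere Capital LLC, giving 45% + 21% = 66%.
By spousal attribution (R3), Chloe Bakker is treated as also owning Luis Bakker's interest in Cobalt Partners LP, giving 26% + 18% = 44%.
Chain via Northgate Industries Corp. → Copperline Media Ltd (R2): 34% × 53% × 24% = 4.3248% of Redpoint Group plc.
Chain via Wildmere Capital LLC → Clearview Foods Inc. (R2): 66% × 54% × 33% = 11.7612% of Redpoint Group plc.
Chain via Cobalt Partners LP → Pinebrook Shipping BV (R2): 44% × 89% × 11% = 4.3076% of Redpoint Group plc.
Aggregating (R1): 4.3248% + 11.7612% + 4.3076% = 20.3936%.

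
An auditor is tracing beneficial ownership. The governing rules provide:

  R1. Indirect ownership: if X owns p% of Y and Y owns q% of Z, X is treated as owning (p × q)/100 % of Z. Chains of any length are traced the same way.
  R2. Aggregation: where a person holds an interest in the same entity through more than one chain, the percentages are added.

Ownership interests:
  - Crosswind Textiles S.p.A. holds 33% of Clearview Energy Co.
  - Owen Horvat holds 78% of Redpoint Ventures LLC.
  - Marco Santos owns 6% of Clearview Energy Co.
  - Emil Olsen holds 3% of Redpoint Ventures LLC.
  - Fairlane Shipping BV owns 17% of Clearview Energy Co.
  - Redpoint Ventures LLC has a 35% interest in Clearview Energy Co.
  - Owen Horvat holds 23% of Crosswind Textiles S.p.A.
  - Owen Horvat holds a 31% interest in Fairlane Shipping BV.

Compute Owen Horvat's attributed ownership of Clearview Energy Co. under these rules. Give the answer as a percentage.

Chain via Fairlane Shipping BV (R1): 31% × 17% = 5.27% of Clearview Energy Co.
Chain via Redpoint Ventures LLC (R1): 78% × 35% = 27.3% of Clearview Energy Co.
Chain via Crosswind Textiles S.p.A. (R1): 23% × 33% = 7.59% of Clearview Energy Co.
Aggregating (R2): 5.27% + 27.3% + 7.59% = 40.16%.

40.16%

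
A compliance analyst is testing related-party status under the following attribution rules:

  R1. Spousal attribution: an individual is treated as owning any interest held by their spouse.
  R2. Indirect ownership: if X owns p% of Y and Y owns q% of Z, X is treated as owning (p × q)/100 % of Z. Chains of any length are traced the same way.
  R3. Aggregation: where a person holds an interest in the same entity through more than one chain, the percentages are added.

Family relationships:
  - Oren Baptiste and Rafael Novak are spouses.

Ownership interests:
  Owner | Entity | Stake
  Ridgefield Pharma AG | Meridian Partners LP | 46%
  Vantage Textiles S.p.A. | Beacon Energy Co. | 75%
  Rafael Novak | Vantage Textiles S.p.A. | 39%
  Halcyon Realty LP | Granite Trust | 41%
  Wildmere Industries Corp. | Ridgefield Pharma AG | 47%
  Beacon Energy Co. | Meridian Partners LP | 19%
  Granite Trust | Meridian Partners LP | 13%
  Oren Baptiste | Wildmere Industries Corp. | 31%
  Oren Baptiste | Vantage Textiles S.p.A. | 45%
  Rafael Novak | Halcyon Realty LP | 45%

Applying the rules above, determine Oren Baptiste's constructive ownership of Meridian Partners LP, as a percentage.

21.0707%

By spousal attribution (R1), Oren Baptiste is treated as also owning Rafael Novak's interest in Vantage Textiles S.p.A, giving 45% + 39% = 84%.
By spousal attribution (R1), Oren Baptiste is treated as owning Rafael Novak's 45% interest in Halcyon Realty LP.
Chain via Wildmere Industries Corp. → Ridgefield Pharma AG (R2): 31% × 47% × 46% = 6.7022% of Meridian Partners LP.
Chain via Vantage Textiles S.p.A. → Beacon Energy Co. (R2): 84% × 75% × 19% = 11.97% of Meridian Partners LP.
Chain via Halcyon Realty LP → Granite Trust (R2): 45% × 41% × 13% = 2.3985% of Meridian Partners LP.
Aggregating (R3): 6.7022% + 11.97% + 2.3985% = 21.0707%.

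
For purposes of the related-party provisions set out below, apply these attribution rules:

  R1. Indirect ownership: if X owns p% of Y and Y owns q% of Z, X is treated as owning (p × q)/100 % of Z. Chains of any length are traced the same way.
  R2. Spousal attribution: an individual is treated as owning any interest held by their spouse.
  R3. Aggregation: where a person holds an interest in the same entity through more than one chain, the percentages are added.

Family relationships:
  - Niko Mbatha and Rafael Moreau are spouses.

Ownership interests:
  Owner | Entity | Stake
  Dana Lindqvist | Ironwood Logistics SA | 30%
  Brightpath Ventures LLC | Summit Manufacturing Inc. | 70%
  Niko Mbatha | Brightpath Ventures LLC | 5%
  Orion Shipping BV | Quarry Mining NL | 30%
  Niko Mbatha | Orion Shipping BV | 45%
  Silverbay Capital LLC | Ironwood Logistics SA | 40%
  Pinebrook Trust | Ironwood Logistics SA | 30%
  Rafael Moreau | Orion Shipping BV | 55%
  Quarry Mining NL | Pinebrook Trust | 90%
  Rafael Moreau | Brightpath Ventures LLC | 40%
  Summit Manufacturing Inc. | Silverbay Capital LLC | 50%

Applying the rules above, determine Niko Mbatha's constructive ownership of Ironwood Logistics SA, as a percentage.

By spousal attribution (R2), Niko Mbatha is treated as also owning Rafael Moreau's interest in Orion Shipping BV, giving 45% + 55% = 100%.
By spousal attribution (R2), Niko Mbatha is treated as also owning Rafael Moreau's interest in Brightpath Ventures LLC, giving 5% + 40% = 45%.
Chain via Orion Shipping BV → Quarry Mining NL → Pinebrook Trust (R1): 100% × 30% × 90% × 30% = 8.1% of Ironwood Logistics SA.
Chain via Brightpath Ventures LLC → Summit Manufacturing Inc. → Silverbay Capital LLC (R1): 45% × 70% × 50% × 40% = 6.3% of Ironwood Logistics SA.
Aggregating (R3): 8.1% + 6.3% = 14.4%.

14.4%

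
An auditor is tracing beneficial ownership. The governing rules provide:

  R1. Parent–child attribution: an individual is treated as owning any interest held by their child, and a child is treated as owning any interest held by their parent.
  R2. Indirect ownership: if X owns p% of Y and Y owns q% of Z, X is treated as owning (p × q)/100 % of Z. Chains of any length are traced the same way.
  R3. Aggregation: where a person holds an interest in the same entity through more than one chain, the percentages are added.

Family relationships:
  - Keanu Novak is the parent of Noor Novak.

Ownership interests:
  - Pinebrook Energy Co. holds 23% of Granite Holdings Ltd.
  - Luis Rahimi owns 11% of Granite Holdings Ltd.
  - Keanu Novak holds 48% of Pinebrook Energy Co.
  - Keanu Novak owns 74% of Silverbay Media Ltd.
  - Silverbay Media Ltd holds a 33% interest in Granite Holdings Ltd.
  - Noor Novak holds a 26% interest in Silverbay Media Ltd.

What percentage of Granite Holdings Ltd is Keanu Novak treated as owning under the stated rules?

By parent–child attribution (R1), Keanu Novak is treated as also owning Noor Novak's interest in Silverbay Media Ltd, giving 74% + 26% = 100%.
Chain via Silverbay Media Ltd (R2): 100% × 33% = 33% of Granite Holdings Ltd.
Chain via Pinebrook Energy Co. (R2): 48% × 23% = 11.04% of Granite Holdings Ltd.
Aggregating (R3): 33% + 11.04% = 44.04%.

44.04%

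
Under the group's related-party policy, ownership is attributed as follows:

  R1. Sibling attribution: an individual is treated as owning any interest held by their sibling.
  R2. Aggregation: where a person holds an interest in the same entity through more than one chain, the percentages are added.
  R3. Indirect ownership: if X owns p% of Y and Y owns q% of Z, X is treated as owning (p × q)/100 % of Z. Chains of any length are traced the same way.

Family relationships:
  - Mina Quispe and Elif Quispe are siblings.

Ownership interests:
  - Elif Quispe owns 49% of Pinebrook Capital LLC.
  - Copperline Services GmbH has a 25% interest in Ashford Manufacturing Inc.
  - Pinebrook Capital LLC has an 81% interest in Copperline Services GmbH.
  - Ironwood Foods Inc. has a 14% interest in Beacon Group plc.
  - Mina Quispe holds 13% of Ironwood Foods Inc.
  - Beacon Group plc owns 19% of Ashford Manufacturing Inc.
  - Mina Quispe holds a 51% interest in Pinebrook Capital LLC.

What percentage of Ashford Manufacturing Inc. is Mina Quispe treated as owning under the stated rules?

By sibling attribution (R1), Mina Quispe is treated as also owning Elif Quispe's interest in Pinebrook Capital LLC, giving 51% + 49% = 100%.
Chain via Ironwood Foods Inc. → Beacon Group plc (R3): 13% × 14% × 19% = 0.3458% of Ashford Manufacturing Inc.
Chain via Pinebrook Capital LLC → Copperline Services GmbH (R3): 100% × 81% × 25% = 20.25% of Ashford Manufacturing Inc.
Aggregating (R2): 0.3458% + 20.25% = 20.5958%.

20.5958%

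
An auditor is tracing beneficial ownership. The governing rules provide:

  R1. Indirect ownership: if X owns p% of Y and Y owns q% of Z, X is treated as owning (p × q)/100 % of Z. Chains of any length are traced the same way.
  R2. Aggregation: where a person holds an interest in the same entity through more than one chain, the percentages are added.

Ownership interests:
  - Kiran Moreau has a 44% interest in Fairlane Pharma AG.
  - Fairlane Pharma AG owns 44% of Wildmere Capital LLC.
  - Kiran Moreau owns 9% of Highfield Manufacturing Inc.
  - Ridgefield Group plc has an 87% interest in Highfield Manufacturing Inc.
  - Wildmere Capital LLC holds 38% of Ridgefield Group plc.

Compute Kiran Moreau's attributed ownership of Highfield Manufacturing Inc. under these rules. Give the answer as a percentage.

Chain via Fairlane Pharma AG → Wildmere Capital LLC → Ridgefield Group plc (R1): 44% × 44% × 38% × 87% = 6.400416% of Highfield Manufacturing Inc.
Direct interest in Highfield Manufacturing Inc: 9%.
Aggregating (R2): 6.400416% + 9% = 15.400416%.

15.400416%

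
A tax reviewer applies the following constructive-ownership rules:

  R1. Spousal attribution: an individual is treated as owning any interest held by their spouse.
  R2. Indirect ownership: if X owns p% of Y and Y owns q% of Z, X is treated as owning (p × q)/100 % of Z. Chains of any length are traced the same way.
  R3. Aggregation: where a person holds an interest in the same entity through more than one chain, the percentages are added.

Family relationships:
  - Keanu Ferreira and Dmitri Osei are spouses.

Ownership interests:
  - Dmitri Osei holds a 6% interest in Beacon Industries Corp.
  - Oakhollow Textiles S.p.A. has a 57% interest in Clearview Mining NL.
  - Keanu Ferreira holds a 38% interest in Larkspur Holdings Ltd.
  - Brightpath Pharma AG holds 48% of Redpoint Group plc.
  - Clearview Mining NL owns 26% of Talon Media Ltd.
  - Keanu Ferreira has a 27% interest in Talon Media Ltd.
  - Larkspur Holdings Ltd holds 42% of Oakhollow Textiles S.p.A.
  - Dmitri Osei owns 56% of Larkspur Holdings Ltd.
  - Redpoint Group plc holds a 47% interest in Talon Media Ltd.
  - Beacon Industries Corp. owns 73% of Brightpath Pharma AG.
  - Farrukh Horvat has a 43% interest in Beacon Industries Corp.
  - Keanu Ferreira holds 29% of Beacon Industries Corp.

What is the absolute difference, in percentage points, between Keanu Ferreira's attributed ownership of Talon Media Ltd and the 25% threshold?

13.615016

By spousal attribution (R1), Keanu Ferreira is treated as also owning Dmitri Osei's interest in Larkspur Holdings Ltd, giving 38% + 56% = 94%.
By spousal attribution (R1), Keanu Ferreira is treated as also owning Dmitri Osei's interest in Beacon Industries Corp, giving 29% + 6% = 35%.
Chain via Larkspur Holdings Ltd → Oakhollow Textiles S.p.A. → Clearview Mining NL (R2): 94% × 42% × 57% × 26% = 5.850936% of Talon Media Ltd.
Chain via Beacon Industries Corp. → Brightpath Pharma AG → Redpoint Group plc (R2): 35% × 73% × 48% × 47% = 5.76408% of Talon Media Ltd.
Direct interest in Talon Media Ltd: 27%.
Aggregating (R3): 5.850936% + 5.76408% + 27% = 38.615016%.
38.615016% exceeds the 25% threshold by 13.615016 percentage points.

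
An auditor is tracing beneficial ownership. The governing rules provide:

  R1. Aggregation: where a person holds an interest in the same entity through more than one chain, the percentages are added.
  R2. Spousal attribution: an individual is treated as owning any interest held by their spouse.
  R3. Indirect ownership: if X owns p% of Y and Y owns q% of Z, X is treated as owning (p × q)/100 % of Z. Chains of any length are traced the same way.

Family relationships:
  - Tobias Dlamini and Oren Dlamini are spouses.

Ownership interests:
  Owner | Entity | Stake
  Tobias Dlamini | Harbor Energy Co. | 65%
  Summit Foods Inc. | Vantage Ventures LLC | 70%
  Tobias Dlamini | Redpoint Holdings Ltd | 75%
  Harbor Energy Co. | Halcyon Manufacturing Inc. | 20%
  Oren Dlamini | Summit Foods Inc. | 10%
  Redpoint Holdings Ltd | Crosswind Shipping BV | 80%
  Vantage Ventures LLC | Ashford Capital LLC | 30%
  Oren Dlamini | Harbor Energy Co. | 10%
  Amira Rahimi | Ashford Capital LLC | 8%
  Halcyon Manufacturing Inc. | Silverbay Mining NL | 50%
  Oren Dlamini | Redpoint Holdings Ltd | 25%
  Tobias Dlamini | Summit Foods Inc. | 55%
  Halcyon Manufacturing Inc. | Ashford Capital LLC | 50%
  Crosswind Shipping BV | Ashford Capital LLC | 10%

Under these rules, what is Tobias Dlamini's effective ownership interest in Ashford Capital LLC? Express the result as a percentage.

By spousal attribution (R2), Tobias Dlamini is treated as also owning Oren Dlamini's interest in Harbor Energy Co, giving 65% + 10% = 75%.
By spousal attribution (R2), Tobias Dlamini is treated as also owning Oren Dlamini's interest in Summit Foods Inc, giving 55% + 10% = 65%.
By spousal attribution (R2), Tobias Dlamini is treated as also owning Oren Dlamini's interest in Redpoint Holdings Ltd, giving 75% + 25% = 100%.
Chain via Harbor Energy Co. → Halcyon Manufacturing Inc. (R3): 75% × 20% × 50% = 7.5% of Ashford Capital LLC.
Chain via Summit Foods Inc. → Vantage Ventures LLC (R3): 65% × 70% × 30% = 13.65% of Ashford Capital LLC.
Chain via Redpoint Holdings Ltd → Crosswind Shipping BV (R3): 100% × 80% × 10% = 8% of Ashford Capital LLC.
Aggregating (R1): 7.5% + 13.65% + 8% = 29.15%.

29.15%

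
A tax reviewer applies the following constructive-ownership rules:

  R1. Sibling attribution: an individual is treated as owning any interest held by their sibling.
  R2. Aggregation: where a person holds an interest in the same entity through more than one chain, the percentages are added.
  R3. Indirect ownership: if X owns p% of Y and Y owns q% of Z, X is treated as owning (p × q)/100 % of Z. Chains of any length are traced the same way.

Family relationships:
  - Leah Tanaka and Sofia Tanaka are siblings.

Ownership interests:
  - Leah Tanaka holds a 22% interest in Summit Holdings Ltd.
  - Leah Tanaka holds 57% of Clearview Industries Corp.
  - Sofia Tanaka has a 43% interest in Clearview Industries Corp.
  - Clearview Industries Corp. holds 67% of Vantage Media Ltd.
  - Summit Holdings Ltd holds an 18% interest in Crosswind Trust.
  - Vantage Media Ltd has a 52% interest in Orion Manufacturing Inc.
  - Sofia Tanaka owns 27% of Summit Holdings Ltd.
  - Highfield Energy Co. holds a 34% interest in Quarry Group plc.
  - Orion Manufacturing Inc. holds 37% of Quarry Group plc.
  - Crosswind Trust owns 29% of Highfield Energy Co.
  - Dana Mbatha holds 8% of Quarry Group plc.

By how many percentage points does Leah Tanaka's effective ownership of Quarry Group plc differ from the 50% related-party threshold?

By sibling attribution (R1), Leah Tanaka is treated as also owning Sofia Tanaka's interest in Clearview Industries Corp, giving 57% + 43% = 100%.
By sibling attribution (R1), Leah Tanaka is treated as also owning Sofia Tanaka's interest in Summit Holdings Ltd, giving 22% + 27% = 49%.
Chain via Clearview Industries Corp. → Vantage Media Ltd → Orion Manufacturing Inc. (R3): 100% × 67% × 52% × 37% = 12.8908% of Quarry Group plc.
Chain via Summit Holdings Ltd → Crosswind Trust → Highfield Energy Co. (R3): 49% × 18% × 29% × 34% = 0.869652% of Quarry Group plc.
Aggregating (R2): 12.8908% + 0.869652% = 13.760452%.
13.760452% falls short of the 50% threshold by 36.239548 percentage points.

36.239548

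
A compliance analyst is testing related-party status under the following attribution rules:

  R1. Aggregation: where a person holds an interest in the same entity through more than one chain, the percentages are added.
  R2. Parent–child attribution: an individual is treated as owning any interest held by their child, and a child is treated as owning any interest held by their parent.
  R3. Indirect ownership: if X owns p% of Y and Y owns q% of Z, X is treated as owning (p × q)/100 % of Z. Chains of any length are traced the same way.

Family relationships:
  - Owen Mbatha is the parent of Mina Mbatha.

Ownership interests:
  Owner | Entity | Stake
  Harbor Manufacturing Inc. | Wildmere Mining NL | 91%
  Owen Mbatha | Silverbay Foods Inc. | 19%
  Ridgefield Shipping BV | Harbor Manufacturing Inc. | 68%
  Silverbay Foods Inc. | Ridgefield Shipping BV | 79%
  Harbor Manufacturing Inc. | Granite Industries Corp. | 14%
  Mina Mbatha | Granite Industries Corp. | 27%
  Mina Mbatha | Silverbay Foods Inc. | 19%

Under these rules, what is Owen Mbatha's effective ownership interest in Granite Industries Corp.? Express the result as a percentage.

By parent–child attribution (R2), Owen Mbatha is treated as also owning Mina Mbatha's interest in Silverbay Foods Inc, giving 19% + 19% = 38%.
By parent–child attribution (R2), Owen Mbatha is treated as owning Mina Mbatha's 27% interest in Granite Industries Corp.
Chain via Silverbay Foods Inc. → Ridgefield Shipping BV → Harbor Manufacturing Inc. (R3): 38% × 79% × 68% × 14% = 2.857904% of Granite Industries Corp.
Direct interest in Granite Industries Corp: 27%.
Aggregating (R1): 2.857904% + 27% = 29.857904%.

29.857904%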